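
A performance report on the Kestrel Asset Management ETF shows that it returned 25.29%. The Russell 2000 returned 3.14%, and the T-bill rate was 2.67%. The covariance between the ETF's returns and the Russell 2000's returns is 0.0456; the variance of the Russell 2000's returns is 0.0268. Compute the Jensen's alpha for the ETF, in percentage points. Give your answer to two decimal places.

β = Cov / Var = 0.0456 / 0.0268 = 1.7015
E[R] = Rf + β(Rm − Rf) = 2.67% + 1.7015 × (3.14% − 2.67%) = 3.4697%
α = Rp − E[R] = 25.29% − 3.4697% = 21.8203

21.82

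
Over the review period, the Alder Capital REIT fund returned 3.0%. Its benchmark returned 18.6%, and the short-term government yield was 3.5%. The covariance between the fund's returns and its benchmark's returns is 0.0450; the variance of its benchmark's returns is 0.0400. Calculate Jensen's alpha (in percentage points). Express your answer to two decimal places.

β = Cov / Var = 0.0450 / 0.0400 = 1.1250
E[R] = Rf + β(Rm − Rf) = 3.5% + 1.1250 × (18.6% − 3.5%) = 20.4875%
α = Rp − E[R] = 3.0% − 20.4875% = -17.4875

-17.49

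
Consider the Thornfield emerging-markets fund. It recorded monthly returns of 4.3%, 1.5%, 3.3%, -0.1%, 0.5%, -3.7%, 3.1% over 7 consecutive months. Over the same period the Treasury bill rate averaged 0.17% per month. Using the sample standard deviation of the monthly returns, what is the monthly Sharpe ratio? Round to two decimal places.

0.41

r̄ = (4.3 + 1.5 + 3.3 − 0.1 + 0.5 − 3.7 + 3.1) / 7 = 1.2714%
Sample σ = √[Σ(r − r̄)² / 6] = √[43.8743 / 6] = √7.3124 = 2.7041%
Sharpe = (r̄ − rf) / σ = (1.2714 − 0.17) / 2.7041 = 1.1014 / 2.7041 = 0.4073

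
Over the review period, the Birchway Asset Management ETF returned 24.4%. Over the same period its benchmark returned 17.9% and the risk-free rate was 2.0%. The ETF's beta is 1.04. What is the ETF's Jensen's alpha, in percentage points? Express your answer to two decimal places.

5.86

CAPM expected return = Rf + β(Rm − Rf) = 2.0% + 1.04 × (17.9% − 2.0%) = 2 + 1.04 × 15.90 = 18.5360%
Jensen's α = Rp − E[R] = 24.4% − 18.5360% = 5.8640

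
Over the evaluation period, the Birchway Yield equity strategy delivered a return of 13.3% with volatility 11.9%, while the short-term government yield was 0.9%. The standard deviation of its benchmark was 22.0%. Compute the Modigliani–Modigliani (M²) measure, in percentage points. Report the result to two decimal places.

23.82

Sharpe = (Rp − Rf) / σp = (13.3% − 0.9%) / 11.9% = 1.0420
M² = Rf + Sharpe × σm = 0.9% + 1.0420 × 22.0% = 23.8240%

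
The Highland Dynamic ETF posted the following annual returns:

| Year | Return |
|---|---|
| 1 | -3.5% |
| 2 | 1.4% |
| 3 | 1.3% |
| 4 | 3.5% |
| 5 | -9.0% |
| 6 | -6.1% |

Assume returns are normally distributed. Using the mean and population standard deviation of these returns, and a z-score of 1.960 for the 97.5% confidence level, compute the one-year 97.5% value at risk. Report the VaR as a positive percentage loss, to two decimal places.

10.86

r̄ = (-3.5 + 1.4 + 1.3 + 3.5 − 9 − 6.1) / 6 = -12.40 / 6 = -2.0667%
Σ(r − r̄)² = (-3.5 − (-2.0667))² + (1.4 − (-2.0667))² + … = 120.7333
σ = √[120.7333 / 6] = 4.4858%
VaR = −(r̄ − z·σ) = −(-2.0667 − 1.960 × 4.4858) = −(-10.8589) = 10.8589%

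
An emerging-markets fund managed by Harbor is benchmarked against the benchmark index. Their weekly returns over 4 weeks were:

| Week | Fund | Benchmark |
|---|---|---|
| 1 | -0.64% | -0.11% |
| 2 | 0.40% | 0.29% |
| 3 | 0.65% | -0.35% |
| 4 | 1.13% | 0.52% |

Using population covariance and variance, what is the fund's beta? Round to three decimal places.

r̄p = 0.3850%,  r̄m = 0.0875%
Cov = Σ(rp − r̄p)(rm − r̄m) / 4 = 0.1029
Var(rm) = Σ(rm − r̄m)² / 4 = 0.1146
β = Cov / Var = 0.1029 / 0.1146 = 0.8979

0.898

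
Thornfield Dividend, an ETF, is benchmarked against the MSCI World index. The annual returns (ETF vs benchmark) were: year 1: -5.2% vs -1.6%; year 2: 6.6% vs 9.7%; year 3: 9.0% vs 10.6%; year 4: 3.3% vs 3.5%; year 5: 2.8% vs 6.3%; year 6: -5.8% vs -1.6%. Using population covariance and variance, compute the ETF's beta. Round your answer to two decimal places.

r̄p = 1.7833%,  r̄m = 4.4833%
Cov = Σ(rp − r̄p)(rm − r̄m) / 6 = 26.3731
Var(rm) = Σ(rm − r̄m)² / 6 = 23.8181
β = Cov / Var = 26.3731 / 23.8181 = 1.1073

1.11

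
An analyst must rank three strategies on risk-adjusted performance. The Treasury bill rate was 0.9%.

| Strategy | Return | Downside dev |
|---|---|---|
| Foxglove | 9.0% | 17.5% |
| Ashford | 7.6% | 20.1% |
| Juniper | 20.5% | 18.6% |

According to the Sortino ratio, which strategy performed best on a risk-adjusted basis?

Foxglove: Sortino ratio = (9.0% − 0.9%) / 17.5% = 0.463
Ashford: Sortino ratio = (7.6% − 0.9%) / 20.1% = 0.333
Juniper: Sortino ratio = (20.5% − 0.9%) / 18.6% = 1.054
Highest: Juniper (1.054).

Juniper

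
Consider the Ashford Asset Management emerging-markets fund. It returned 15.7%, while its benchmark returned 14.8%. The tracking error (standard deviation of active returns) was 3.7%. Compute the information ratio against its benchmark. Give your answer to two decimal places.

IR = (Rp − Rb) / TE = (15.7% − 14.8%) / 3.7% = 0.90% / 3.7% = 0.2432

0.24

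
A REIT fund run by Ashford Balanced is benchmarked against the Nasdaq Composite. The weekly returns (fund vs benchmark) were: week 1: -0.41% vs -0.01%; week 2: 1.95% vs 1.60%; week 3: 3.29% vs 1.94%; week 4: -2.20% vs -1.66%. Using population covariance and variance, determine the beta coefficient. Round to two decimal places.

r̄p = 0.6575%,  r̄m = 0.4675%
Cov = Σ(rp − r̄p)(rm − r̄m) / 4 = 2.9823
Var(rm) = Σ(rm − r̄m)² / 4 = 2.0513
β = Cov / Var = 2.9823 / 2.0513 = 1.4539

1.45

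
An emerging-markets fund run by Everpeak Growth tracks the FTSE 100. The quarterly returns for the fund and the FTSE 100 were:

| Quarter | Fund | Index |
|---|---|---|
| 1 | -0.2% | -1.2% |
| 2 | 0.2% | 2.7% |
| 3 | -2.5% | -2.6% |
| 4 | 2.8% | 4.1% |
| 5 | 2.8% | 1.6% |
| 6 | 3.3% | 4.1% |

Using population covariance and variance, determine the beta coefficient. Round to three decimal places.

0.704

r̄p = 1.0667%,  r̄m = 1.4500%
Cov = Σ(rp − r̄p)(rm − r̄m) / 6 = 4.5817
Var(rm) = Σ(rm − r̄m)² / 6 = 6.5092
β = Cov / Var = 4.5817 / 6.5092 = 0.7039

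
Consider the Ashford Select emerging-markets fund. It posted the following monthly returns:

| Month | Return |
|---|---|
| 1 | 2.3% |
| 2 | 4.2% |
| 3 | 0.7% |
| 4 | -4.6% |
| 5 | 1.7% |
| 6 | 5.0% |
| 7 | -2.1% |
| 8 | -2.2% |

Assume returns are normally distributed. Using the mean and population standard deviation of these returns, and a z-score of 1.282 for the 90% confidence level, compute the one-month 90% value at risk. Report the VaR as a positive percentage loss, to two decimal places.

Mean return r̄ = 5.00 / 8 = 0.6250%
Σ(r − r̄)² = 78.5950; population σ = √(78.5950/8) = 3.1344%
VaR = −(r̄ − z·σ) = −(0.6250 − 1.282 × 3.1344) = −(-3.3933) = 3.3933%

3.39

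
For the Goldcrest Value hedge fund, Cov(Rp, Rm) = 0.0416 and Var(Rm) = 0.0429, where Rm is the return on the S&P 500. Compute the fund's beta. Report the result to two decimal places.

β = Cov(Rp, Rm) / Var(Rm) = 0.0416 / 0.0429 = 0.9697

0.97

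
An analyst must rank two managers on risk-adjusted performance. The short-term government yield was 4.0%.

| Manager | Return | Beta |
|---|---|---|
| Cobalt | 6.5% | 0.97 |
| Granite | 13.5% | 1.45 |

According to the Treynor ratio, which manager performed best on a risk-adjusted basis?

Granite

Cobalt: Treynor = (6.5% − 4.0%) / 0.97 = 2.577
Granite: Treynor = (13.5% − 4.0%) / 1.45 = 6.552
Highest: Granite (6.552).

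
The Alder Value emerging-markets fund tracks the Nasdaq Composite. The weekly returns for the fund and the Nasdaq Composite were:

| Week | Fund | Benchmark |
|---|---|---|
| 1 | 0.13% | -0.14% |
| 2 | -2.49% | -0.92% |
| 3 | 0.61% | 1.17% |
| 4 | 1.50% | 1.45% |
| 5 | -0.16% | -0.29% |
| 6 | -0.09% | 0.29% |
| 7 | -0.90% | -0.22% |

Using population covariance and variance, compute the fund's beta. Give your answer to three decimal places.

r̄p = -0.2000%,  r̄m = 0.1914%
Cov = Σ(rp − r̄p)(rm − r̄m) / 7 = 0.8068
Var(rm) = Σ(rm − r̄m)² / 7 = 0.6139
β = Cov / Var = 0.8068 / 0.6139 = 1.3142

1.314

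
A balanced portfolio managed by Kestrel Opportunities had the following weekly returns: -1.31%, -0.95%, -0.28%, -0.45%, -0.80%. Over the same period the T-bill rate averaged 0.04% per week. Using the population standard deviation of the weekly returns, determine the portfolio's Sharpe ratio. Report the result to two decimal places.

μ = (-1.31 − 0.95 − 0.28 − 0.45 − 0.8) / 5 = -0.7580%
Population std dev = √[0.6667 / 5] = 0.3652%
Sharpe = (μ − rf) / σ = (-0.7580 − 0.04) / 0.3652 = -0.7980 / 0.3652 = -2.1851

-2.19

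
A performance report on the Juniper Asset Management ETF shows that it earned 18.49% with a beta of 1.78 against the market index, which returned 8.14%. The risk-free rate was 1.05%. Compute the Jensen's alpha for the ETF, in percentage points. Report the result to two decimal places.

CAPM expected return = Rf + β(Rm − Rf) = 1.05% + 1.78 × (8.14% − 1.05%) = 1.05 + 1.78 × 7.09 = 13.6702%
Jensen's α = Rp − E[R] = 18.49% − 13.6702% = 4.8198

4.82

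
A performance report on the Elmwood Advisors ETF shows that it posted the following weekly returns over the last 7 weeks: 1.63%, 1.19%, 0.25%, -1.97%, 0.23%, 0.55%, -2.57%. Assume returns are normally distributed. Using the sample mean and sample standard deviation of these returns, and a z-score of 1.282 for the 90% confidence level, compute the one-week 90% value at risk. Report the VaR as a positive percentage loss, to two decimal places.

2.12

μ = (1.63 + 1.19 + 0.25 − 1.97 + 0.23 + 0.55 − 2.57) / 7 = -0.690 / 7 = -0.0986%
Σ(r − μ)² = (1.63 − (-0.0986))² + (1.19 − (-0.0986))² + … = 14.9087
σ = √[14.9087 / 6] = 1.5763%
VaR = −(μ − z·σ) = −(-0.0986 − 1.282 × 1.5763) = −(-2.1194) = 2.1194%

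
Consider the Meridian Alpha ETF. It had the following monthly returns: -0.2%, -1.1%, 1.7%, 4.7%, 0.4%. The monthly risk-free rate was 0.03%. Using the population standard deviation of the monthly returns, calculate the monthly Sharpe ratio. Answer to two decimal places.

μ = (-0.2 − 1.1 + 1.7 + 4.7 + 0.4) / 5 = 5.50 / 5 = 1.1000%
Σ(r − μ)² = 20.3400; population σ = √(20.3400/5) = 2.0169%
Sharpe = (μ − rf) / σ = (1.1000 − 0.03) / 2.0169 = 1.0700 / 2.0169 = 0.5305

0.53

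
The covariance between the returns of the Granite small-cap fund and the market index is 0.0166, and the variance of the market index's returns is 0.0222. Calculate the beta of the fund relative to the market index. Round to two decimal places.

β = Cov(Rp, Rm) / Var(Rm) = 0.0166 / 0.0222 = 0.7477

0.75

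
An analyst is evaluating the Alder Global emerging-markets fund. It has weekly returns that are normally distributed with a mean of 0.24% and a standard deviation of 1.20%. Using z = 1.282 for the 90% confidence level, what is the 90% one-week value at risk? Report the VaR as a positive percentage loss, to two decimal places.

1.30

VaR (as % loss) = −(μ − z·σ) = −(0.24% − 1.282 × 1.20%) = −(-1.2984%) = 1.2984%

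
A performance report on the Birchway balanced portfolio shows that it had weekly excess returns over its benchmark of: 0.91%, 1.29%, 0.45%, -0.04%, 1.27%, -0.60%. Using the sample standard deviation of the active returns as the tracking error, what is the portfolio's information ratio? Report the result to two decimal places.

r̄ = (0.91 + 1.29 + 0.45 − 0.04 + 1.27 − 0.6) / 6 = 3.280 / 6 = 0.5467%
Sample std dev = √[2.8761 / 5] = 0.7584%
IR = r̄ / tracking error = 0.5467 / 0.7584 = 0.7209

0.72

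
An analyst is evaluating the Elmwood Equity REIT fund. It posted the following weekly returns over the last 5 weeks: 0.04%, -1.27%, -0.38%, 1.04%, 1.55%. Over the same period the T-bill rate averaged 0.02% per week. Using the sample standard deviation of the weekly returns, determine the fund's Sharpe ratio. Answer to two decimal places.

0.16

r̄ = (0.04 − 1.27 − 0.38 + 1.04 + 1.55) / 5 = 0.980 / 5 = 0.1960%
Sample std dev = √[5.0509 / 4] = 1.1237%
Sharpe = (r̄ − rf) / σ = (0.1960 − 0.02) / 1.1237 = 0.1760 / 1.1237 = 0.1566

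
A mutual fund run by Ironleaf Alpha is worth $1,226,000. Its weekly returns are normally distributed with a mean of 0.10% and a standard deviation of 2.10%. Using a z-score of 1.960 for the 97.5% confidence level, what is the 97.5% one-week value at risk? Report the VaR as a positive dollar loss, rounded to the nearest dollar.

$49,236

Return at the 97.5% tail: μ − z·σ = 0.10% − 1.960 × 2.10% = 0.1 − 4.1160 = -4.0160%
VaR = −(-4.0160%) × $1,226,000 = 4.0160% × $1,226,000 = $49,236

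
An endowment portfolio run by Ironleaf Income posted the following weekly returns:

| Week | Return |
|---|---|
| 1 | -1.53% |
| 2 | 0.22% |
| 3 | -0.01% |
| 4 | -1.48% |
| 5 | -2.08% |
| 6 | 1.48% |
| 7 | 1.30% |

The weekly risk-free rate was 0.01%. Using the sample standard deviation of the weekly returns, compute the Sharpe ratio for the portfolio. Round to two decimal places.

-0.22

r̄ = (-1.53 + 0.22 − 0.01 − 1.48 − 2.08 + 1.48 + 1.3) / 7 = -0.3000%
Sample std dev = √[12.1566 / 6] = 1.4234%
Sharpe = (r̄ − rf) / σ = (-0.3000 − 0.01) / 1.4234 = -0.3100 / 1.4234 = -0.2178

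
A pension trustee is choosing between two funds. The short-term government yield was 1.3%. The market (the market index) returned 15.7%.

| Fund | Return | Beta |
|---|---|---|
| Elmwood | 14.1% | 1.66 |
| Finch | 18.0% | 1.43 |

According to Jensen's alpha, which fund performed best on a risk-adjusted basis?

Finch

Elmwood: α = 14.1% − [1.3% + 1.66 × (15.7% − 1.3%)] = -11.104
Finch: α = 18.0% − [1.3% + 1.43 × (15.7% − 1.3%)] = -3.892
Highest: Finch (-3.892).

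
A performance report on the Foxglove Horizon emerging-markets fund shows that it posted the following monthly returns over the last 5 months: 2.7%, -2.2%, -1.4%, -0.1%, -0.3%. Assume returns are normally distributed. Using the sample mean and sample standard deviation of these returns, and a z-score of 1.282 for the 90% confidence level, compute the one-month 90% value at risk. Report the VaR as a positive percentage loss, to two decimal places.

2.65

r̄ = (2.7 − 2.2 − 1.4 − 0.1 − 0.3) / 5 = -1.30 / 5 = -0.2600%
Σ(r − r̄)² = (2.7 − (-0.2600))² + (-2.2 − (-0.2600))² + (-1.4 − (-0.2600))² + … = 13.8520
σ = √[13.8520 / 4] = 1.8609%
VaR = −(r̄ − z·σ) = −(-0.2600 − 1.282 × 1.8609) = −(-2.6457) = 2.6457%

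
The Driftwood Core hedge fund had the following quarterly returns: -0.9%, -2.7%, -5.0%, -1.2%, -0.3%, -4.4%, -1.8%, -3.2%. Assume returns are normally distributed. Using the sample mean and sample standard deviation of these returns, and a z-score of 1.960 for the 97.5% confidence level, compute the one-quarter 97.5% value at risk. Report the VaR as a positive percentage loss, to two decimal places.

r̄ = (-0.9 − 2.7 − 5 − 1.2 − 0.3 − 4.4 − 1.8 − 3.2) / 8 = -19.50 / 8 = -2.4375%
Sample std dev = √[19.9388 / 7] = 1.6877%
VaR = −(r̄ − z·σ) = −(-2.4375 − 1.960 × 1.6877) = −(-5.7454) = 5.7454%

5.75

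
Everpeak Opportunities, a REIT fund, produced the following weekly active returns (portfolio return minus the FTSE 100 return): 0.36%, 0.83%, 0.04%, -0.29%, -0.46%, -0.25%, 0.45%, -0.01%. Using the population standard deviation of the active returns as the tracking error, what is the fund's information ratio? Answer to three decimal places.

r̄ = (0.36 + 0.83 + 0.04 − 0.29 − 0.46 − 0.25 + 0.45 − 0.01) / 8 = 0.670 / 8 = 0.0838%
Σ(r − r̄)² = 1.3248; population σ = √(1.3248/8) = 0.4069%
IR = r̄ / tracking error = 0.0838 / 0.4069 = 0.2059

0.206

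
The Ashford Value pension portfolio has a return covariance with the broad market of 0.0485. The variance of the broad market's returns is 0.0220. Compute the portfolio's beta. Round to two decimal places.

2.20

β = Cov(Rp, Rm) / Var(Rm) = 0.0485 / 0.0220 = 2.2045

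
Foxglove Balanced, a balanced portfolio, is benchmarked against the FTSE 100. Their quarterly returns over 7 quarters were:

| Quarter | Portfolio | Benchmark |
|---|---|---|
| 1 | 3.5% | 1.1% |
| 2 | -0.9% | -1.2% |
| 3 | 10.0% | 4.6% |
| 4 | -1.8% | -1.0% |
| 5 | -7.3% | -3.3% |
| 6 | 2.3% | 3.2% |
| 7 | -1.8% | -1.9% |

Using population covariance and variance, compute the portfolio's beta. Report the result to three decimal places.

r̄p = 0.5714%,  r̄m = 0.2143%
Cov = Σ(rp − r̄p)(rm − r̄m) / 7 = 12.3918
Var(rm) = Σ(rm − r̄m)² / 7 = 7.0327
β = Cov / Var = 12.3918 / 7.0327 = 1.7620

1.762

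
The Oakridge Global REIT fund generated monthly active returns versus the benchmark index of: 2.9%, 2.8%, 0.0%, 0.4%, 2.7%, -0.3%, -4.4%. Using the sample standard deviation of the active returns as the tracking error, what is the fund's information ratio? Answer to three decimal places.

0.225

μ = (2.9 + 2.8 + 0 + 0.4 + 2.7 − 0.3 − 4.4) / 7 = 4.10 / 7 = 0.5857%
Σ(r − μ)² = 40.7486; sample σ = √(40.7486/6) = 2.6060%
IR = μ / tracking error = 0.5857 / 2.6060 = 0.2248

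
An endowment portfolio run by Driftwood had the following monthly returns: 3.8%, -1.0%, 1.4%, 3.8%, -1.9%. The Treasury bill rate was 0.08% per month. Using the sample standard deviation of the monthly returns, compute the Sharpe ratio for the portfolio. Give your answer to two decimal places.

r̄ = (3.8 − 1 + 1.4 + 3.8 − 1.9) / 5 = 1.2200%
Σ(r − r̄)² = 28.0080; sample σ = √(28.0080/4) = 2.6461%
Sharpe = (r̄ − rf) / σ = (1.2200 − 0.08) / 2.6461 = 1.1400 / 2.6461 = 0.4308

0.43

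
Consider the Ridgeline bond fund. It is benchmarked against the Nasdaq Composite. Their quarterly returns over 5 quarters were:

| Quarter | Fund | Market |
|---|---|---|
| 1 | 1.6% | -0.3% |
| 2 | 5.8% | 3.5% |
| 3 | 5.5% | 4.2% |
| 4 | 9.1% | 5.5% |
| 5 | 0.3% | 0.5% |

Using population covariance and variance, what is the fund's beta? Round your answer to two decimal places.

r̄p = 4.4600%,  r̄m = 2.6800%
Cov = Σ(rp − r̄p)(rm − r̄m) / 5 = 6.6712
Var(rm) = Σ(rm − r̄m)² / 5 = 4.9136
β = Cov / Var = 6.6712 / 4.9136 = 1.3577

1.36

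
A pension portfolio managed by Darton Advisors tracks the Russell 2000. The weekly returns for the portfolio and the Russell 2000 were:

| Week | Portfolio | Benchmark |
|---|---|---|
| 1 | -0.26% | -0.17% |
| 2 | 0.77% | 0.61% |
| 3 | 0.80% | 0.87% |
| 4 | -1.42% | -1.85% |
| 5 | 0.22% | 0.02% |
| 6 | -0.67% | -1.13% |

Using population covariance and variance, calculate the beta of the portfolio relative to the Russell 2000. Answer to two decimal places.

0.82

r̄p = -0.0933%,  r̄m = -0.2750%
Cov = Σ(rp − r̄p)(rm − r̄m) / 6 = 0.7407
Var(rm) = Σ(rm − r̄m)² / 6 = 0.9007
β = Cov / Var = 0.7407 / 0.9007 = 0.8224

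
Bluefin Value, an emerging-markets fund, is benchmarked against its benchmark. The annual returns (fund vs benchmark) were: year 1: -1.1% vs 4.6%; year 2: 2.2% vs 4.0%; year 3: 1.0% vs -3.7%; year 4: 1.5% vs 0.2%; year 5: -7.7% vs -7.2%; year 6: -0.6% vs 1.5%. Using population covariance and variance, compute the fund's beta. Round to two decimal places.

r̄p = -0.7833%,  r̄m = -0.1000%
Cov = Σ(rp − r̄p)(rm − r̄m) / 6 = 9.0683
Var(rm) = Σ(rm − r̄m)² / 6 = 17.4867
β = Cov / Var = 9.0683 / 17.4867 = 0.5186

0.52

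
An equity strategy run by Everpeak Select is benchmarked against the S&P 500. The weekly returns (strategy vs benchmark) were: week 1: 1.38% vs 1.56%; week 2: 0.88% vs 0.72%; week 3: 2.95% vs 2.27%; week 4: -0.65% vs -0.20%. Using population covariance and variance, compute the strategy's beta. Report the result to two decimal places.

1.36

r̄p = 1.1400%,  r̄m = 1.0875%
Cov = Σ(rp − r̄p)(rm − r̄m) / 4 = 1.1635
Var(rm) = Σ(rm − r̄m)² / 4 = 0.8536
β = Cov / Var = 1.1635 / 0.8536 = 1.3631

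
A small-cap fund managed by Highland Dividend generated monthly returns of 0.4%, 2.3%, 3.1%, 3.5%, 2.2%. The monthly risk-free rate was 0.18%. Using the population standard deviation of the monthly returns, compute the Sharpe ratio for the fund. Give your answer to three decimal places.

1.986

r̄ = (0.4 + 2.3 + 3.1 + 3.5 + 2.2) / 5 = 2.3000%
Σ(r − r̄)² = 5.7000; population σ = √(5.7000/5) = 1.0677%
Sharpe = (r̄ − rf) / σ = (2.3000 − 0.18) / 1.0677 = 2.1200 / 1.0677 = 1.9856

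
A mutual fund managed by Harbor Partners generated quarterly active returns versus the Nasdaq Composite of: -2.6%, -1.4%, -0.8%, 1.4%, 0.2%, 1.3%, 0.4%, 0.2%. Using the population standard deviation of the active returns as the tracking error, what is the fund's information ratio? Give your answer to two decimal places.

-0.13

r̄ = (-2.6 − 1.4 − 0.8 + 1.4 + 0.2 + 1.3 + 0.4 + 0.2) / 8 = -1.30 / 8 = -0.1625%
Σ(r − r̄)² = (-2.6 − (-0.1625))² + (-1.4 − (-0.1625))² + … = 13.0388
σ = √[13.0388 / 8] = 1.2767%
IR = r̄ / tracking error = -0.1625 / 1.2767 = -0.1273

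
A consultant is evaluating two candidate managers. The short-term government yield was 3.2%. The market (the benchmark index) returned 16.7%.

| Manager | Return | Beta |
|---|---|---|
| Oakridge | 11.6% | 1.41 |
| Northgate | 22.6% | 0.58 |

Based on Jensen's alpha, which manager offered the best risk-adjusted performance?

Northgate

Oakridge: α = 11.6% − [3.2% + 1.41 × (16.7% − 3.2%)] = -10.635
Northgate: α = 22.6% − [3.2% + 0.58 × (16.7% − 3.2%)] = 11.570
Highest: Northgate (11.570).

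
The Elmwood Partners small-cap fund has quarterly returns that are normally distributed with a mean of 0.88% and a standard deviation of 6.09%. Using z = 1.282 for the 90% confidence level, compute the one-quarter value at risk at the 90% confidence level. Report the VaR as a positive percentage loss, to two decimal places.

VaR (as % loss) = −(μ − z·σ) = −(0.88% − 1.282 × 6.09%) = −(-6.92738%) = 6.92738%

6.93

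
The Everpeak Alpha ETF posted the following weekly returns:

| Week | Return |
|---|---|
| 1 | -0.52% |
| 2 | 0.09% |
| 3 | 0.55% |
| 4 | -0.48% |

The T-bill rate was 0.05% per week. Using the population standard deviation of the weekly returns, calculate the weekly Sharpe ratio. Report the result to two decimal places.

r̄ = (-0.52 + 0.09 + 0.55 − 0.48) / 4 = -0.0900%
Σ(r − r̄)² = (-0.52 − (-0.0900))² + (0.09 − (-0.0900))² + … = 0.7790
σ = √[0.7790 / 4] = 0.4413%
Sharpe = (r̄ − rf) / σ = (-0.0900 − 0.05) / 0.4413 = -0.1400 / 0.4413 = -0.3172

-0.32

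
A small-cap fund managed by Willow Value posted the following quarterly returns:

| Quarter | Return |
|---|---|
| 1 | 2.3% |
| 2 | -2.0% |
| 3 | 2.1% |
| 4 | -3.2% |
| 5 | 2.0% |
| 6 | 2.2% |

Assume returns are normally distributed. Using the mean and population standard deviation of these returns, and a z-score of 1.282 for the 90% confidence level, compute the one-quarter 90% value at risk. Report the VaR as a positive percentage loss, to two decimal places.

r̄ = (2.3 − 2 + 2.1 − 3.2 + 2 + 2.2) / 6 = 3.40 / 6 = 0.5667%
Σ(r − r̄)² = 30.8533; population σ = √(30.8533/6) = 2.2676%
VaR = −(r̄ − z·σ) = −(0.5667 − 1.282 × 2.2676) = −(-2.3404) = 2.3404%

2.34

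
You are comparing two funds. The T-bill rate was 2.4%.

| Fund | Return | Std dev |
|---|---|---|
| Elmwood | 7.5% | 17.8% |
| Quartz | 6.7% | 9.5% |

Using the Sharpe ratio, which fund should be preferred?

Elmwood: Sharpe ratio = (7.5% − 2.4%) / 17.8% = 0.287
Quartz: Sharpe ratio = (6.7% − 2.4%) / 9.5% = 0.453
Highest: Quartz (0.453).

Quartz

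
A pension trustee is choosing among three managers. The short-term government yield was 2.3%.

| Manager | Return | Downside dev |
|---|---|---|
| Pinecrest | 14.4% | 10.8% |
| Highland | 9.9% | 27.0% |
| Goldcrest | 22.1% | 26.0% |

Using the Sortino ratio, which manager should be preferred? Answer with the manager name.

Pinecrest: Sortino ratio = (14.4% − 2.3%) / 10.8% = 1.120
Highland: Sortino ratio = (9.9% − 2.3%) / 27.0% = 0.281
Goldcrest: Sortino ratio = (22.1% − 2.3%) / 26.0% = 0.762
Highest: Pinecrest (1.120).

Pinecrest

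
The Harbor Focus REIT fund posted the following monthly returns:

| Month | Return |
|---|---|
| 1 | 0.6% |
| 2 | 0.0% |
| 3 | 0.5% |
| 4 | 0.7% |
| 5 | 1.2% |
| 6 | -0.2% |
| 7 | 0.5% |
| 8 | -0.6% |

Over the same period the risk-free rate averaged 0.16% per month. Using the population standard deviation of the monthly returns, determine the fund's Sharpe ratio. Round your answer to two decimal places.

0.33

μ = (0.6 + 0 + 0.5 + 0.7 + 1.2 − 0.2 + 0.5 − 0.6) / 8 = 2.70 / 8 = 0.3375%
Σ(r − μ)² = (0.6 − 0.3375)² + (0 − 0.3375)² + … = 2.2788
population σ = √(2.2788 / 8) = √0.2849 = 0.5338%
Sharpe = (μ − rf) / σ = (0.3375 − 0.16) / 0.5338 = 0.1775 / 0.5338 = 0.3325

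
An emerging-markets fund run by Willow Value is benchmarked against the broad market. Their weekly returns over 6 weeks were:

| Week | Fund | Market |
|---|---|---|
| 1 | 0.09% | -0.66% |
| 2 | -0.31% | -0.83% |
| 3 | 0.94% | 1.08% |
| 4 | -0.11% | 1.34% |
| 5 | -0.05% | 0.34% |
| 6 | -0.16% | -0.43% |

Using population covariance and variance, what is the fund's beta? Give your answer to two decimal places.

r̄p = 0.0667%,  r̄m = 0.1400%
Cov = Σ(rp − r̄p)(rm − r̄m) / 6 = 0.1769
Var(rm) = Σ(rm − r̄m)² / 6 = 0.7116
β = Cov / Var = 0.1769 / 0.7116 = 0.2486

0.25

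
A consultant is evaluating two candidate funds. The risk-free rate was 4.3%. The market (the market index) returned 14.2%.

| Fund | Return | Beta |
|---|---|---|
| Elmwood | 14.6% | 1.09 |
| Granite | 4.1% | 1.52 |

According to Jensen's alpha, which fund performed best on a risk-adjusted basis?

Elmwood

Elmwood: α = 14.6% − [4.3% + 1.09 × (14.2% − 4.3%)] = -0.491
Granite: α = 4.1% − [4.3% + 1.52 × (14.2% − 4.3%)] = -15.248
Highest: Elmwood (-0.491).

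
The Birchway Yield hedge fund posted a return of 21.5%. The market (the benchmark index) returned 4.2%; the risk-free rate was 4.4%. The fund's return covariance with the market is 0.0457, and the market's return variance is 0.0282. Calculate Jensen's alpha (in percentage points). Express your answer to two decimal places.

17.42

β = Cov / Var = 0.0457 / 0.0282 = 1.6206
E[R] = Rf + β(Rm − Rf) = 4.4% + 1.6206 × (4.2% − 4.4%) = 4.0759%
α = Rp − E[R] = 21.5% − 4.0759% = 17.4241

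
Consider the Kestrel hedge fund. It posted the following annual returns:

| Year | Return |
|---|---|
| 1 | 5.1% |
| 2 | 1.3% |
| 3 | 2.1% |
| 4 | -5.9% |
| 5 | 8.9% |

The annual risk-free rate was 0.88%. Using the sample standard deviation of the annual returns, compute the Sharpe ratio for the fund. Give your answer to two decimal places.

μ = (5.1 + 1.3 + 2.1 − 5.9 + 8.9) / 5 = 11.50 / 5 = 2.3000%
Sample std dev = √[119.6800 / 4] = 5.4699%
Sharpe = (μ − rf) / σ = (2.3000 − 0.88) / 5.4699 = 1.4200 / 5.4699 = 0.2596

0.26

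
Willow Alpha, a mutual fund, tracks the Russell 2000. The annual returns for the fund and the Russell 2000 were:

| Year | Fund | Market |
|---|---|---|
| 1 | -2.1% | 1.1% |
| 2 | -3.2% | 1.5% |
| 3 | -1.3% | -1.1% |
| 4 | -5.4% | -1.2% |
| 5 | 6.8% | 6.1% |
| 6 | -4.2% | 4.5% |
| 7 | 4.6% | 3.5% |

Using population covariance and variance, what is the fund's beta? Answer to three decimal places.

r̄p = -0.6857%,  r̄m = 2.0571%
Cov = Σ(rp − r̄p)(rm − r̄m) / 7 = 7.0506
Var(rm) = Σ(rm − r̄m)² / 7 = 6.5996
β = Cov / Var = 7.0506 / 6.5996 = 1.0683

1.068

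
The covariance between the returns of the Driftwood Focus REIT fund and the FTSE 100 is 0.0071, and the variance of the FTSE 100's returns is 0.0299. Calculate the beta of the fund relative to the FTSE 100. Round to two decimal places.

β = Cov(Rp, Rm) / Var(Rm) = 0.0071 / 0.0299 = 0.2375

0.24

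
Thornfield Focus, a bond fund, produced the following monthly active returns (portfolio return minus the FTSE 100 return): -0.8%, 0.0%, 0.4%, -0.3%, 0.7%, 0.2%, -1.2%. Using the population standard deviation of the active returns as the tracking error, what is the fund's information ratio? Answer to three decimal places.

-0.229

μ = (-0.8 + 0 + 0.4 − 0.3 + 0.7 + 0.2 − 1.2) / 7 = -1.00 / 7 = -0.1429%
Population std dev = √[2.7171 / 7] = 0.6230%
IR = μ / tracking error = -0.1429 / 0.6230 = -0.2294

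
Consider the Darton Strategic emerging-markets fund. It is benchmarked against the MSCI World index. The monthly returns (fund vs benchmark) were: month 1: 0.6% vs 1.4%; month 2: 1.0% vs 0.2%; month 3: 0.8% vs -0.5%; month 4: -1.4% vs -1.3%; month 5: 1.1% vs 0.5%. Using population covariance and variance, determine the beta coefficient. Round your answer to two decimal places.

r̄p = 0.4200%,  r̄m = 0.0600%
Cov = Σ(rp − r̄p)(rm − r̄m) / 5 = 0.5768
Var(rm) = Σ(rm − r̄m)² / 5 = 0.8344
β = Cov / Var = 0.5768 / 0.8344 = 0.6913

0.69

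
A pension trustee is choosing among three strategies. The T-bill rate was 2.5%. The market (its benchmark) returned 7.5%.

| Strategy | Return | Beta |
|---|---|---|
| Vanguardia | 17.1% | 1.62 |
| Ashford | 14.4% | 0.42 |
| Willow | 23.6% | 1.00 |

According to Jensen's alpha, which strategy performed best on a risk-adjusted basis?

Vanguardia: α = 17.1% − [2.5% + 1.62 × (7.5% − 2.5%)] = 6.500
Ashford: α = 14.4% − [2.5% + 0.42 × (7.5% − 2.5%)] = 9.800
Willow: α = 23.6% − [2.5% + 1.00 × (7.5% − 2.5%)] = 16.100
Highest: Willow (16.100).

Willow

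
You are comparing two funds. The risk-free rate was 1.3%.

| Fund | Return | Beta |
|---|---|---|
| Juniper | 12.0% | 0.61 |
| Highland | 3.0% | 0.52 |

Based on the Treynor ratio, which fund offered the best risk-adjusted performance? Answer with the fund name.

Juniper: Treynor = (12.0% − 1.3%) / 0.61 = 17.541
Highland: Treynor = (3.0% − 1.3%) / 0.52 = 3.269
Highest: Juniper (17.541).

Juniper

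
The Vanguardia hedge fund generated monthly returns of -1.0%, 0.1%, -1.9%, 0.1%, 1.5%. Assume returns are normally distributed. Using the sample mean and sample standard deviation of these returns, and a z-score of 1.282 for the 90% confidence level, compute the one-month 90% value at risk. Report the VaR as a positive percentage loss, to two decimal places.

1.89

μ = (-1 + 0.1 − 1.9 + 0.1 + 1.5) / 5 = -0.2400%
Σ(r − μ)² = 6.5920; sample σ = √(6.5920/4) = 1.2837%
VaR = −(μ − z·σ) = −(-0.2400 − 1.282 × 1.2837) = −(-1.8857) = 1.8857%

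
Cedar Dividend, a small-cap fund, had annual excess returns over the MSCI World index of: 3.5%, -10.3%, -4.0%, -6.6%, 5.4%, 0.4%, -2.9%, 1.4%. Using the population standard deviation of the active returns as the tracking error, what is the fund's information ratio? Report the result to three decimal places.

-0.331

Mean return r̄ = -13.10 / 8 = -1.6375%
Σ(r − r̄)² = (3.5 − (-1.6375))² + (-10.3 − (-1.6375))² + … = 196.1388
population σ = √(196.1388 / 8) = √24.5174 = 4.9515%
IR = r̄ / tracking error = -1.6375 / 4.9515 = -0.3307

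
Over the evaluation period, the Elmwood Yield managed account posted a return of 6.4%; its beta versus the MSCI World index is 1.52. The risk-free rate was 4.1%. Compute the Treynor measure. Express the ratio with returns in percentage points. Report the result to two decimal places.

Treynor = (Rp − Rf) / β = (6.4% − 4.1%) / 1.52 = 2.30 / 1.52 = 1.5132

1.51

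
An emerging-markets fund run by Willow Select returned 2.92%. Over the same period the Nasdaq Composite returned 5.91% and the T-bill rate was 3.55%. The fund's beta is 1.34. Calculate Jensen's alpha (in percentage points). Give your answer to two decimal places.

CAPM expected return = Rf + β(Rm − Rf) = 3.55% + 1.34 × (5.91% − 3.55%) = 3.55 + 1.34 × 2.36 = 6.7124%
Jensen's α = Rp − E[R] = 2.92% − 6.7124% = -3.7924

-3.79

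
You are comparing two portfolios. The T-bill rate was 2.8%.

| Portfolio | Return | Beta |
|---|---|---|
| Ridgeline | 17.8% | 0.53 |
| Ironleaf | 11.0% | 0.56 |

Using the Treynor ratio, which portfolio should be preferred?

Ridgeline

Ridgeline: Treynor = (17.8% − 2.8%) / 0.53 = 28.302
Ironleaf: Treynor = (11.0% − 2.8%) / 0.56 = 14.643
Highest: Ridgeline (28.302).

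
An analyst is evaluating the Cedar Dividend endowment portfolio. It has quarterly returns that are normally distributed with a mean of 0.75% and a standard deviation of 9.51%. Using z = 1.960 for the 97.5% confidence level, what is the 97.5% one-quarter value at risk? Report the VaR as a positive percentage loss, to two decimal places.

VaR (as % loss) = −(μ − z·σ) = −(0.75% − 1.960 × 9.51%) = −(-17.8896%) = 17.8896%

17.89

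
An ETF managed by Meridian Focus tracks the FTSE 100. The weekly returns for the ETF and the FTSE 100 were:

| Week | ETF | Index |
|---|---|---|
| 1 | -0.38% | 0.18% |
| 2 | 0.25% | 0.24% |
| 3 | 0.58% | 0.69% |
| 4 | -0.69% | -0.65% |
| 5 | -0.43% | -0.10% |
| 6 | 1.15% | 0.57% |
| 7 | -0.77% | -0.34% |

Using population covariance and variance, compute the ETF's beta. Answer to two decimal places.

r̄p = -0.0414%,  r̄m = 0.0843%
Cov = Σ(rp − r̄p)(rm − r̄m) / 7 = 0.2607
Var(rm) = Σ(rm − r̄m)² / 7 = 0.1985
β = Cov / Var = 0.2607 / 0.1985 = 1.3134

1.31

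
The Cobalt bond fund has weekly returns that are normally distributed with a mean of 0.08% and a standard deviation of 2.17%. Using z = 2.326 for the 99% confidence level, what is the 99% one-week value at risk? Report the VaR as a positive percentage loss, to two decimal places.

VaR (as % loss) = −(μ − z·σ) = −(0.08% − 2.326 × 2.17%) = −(-4.96742%) = 4.96742%

4.97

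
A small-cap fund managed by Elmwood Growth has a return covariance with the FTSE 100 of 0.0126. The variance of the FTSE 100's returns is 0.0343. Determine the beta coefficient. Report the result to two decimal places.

β = Cov(Rp, Rm) / Var(Rm) = 0.0126 / 0.0343 = 0.3673

0.37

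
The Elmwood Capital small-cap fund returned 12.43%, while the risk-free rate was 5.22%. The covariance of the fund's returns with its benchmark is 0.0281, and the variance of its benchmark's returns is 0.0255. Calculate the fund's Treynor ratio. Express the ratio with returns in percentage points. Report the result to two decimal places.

6.54

β = Cov / Var = 0.0281 / 0.0255 = 1.1020
Treynor = (Rp − Rf) / β = (12.43% − 5.22%) / 1.1020 = 7.21 / 1.1020 = 6.5426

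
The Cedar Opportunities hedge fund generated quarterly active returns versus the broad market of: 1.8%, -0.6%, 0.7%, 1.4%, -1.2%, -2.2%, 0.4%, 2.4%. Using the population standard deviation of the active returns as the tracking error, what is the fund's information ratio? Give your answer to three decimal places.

0.229

Mean return r̄ = 2.70 / 8 = 0.3375%
Σ(r − r̄)² = 17.3388; population σ = √(17.3388/8) = 1.4722%
IR = r̄ / tracking error = 0.3375 / 1.4722 = 0.2292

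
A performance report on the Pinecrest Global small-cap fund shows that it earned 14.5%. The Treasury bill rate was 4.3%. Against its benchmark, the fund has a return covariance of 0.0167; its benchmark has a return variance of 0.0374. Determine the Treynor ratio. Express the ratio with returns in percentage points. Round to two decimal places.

22.84

β = Cov / Var = 0.0167 / 0.0374 = 0.4465
Treynor = (Rp − Rf) / β = (14.5% − 4.3%) / 0.4465 = 10.20 / 0.4465 = 22.8443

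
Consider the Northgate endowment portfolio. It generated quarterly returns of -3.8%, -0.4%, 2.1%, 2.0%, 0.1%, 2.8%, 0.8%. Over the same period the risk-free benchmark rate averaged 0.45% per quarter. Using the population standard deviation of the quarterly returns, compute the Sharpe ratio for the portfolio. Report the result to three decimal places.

Mean return r̄ = 3.60 / 7 = 0.5143%
Population std dev = √[29.6486 / 7] = 2.0580%
Sharpe = (r̄ − rf) / σ = (0.5143 − 0.45) / 2.0580 = 0.0643 / 2.0580 = 0.0312

0.031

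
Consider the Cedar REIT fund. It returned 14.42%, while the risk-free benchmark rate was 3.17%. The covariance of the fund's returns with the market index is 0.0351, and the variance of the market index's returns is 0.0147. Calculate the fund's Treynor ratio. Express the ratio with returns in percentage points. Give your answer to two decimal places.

β = Cov / Var = 0.0351 / 0.0147 = 2.3878
Treynor = (Rp − Rf) / β = (14.42% − 3.17%) / 2.3878 = 11.25 / 2.3878 = 4.7114

4.71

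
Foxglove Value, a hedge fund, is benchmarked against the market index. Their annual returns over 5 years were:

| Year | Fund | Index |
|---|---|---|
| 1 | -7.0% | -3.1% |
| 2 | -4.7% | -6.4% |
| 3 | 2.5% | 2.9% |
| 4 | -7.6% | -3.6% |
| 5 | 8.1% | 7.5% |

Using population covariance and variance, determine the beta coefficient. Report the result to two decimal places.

1.12

r̄p = -1.7400%,  r̄m = -0.5400%
Cov = Σ(rp − r̄p)(rm − r̄m) / 5 = 28.4884
Var(rm) = Σ(rm − r̄m)² / 5 = 25.3464
β = Cov / Var = 28.4884 / 25.3464 = 1.1240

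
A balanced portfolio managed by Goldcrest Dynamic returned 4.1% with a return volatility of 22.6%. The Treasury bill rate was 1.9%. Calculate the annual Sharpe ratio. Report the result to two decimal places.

0.10

Sharpe = (Rp − Rf) / σp = (4.1% − 1.9%) / 22.6% = 2.20% / 22.6% = 0.0973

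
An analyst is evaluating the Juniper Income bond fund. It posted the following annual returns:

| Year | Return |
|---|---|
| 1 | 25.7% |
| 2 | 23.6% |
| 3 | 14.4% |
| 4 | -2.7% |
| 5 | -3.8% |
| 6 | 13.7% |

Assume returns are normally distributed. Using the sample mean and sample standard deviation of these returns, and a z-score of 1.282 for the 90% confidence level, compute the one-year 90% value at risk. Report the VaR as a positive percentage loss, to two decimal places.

4.36

r̄ = (25.7 + 23.6 + 14.4 − 2.7 − 3.8 + 13.7) / 6 = 11.8167%
Σ(r − r̄)² = (25.7 − 11.8167)² + (23.6 − 11.8167)² + (14.4 − 11.8167)² + … = 796.4283
σ = √[796.4283 / 5] = 12.6208%
VaR = −(r̄ − z·σ) = −(11.8167 − 1.282 × 12.6208) = −(-4.3632) = 4.3632%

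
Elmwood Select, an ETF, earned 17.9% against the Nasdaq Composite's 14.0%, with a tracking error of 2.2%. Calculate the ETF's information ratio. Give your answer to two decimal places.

IR = (Rp − Rb) / TE = (17.9% − 14.0%) / 2.2% = 3.90% / 2.2% = 1.7727

1.77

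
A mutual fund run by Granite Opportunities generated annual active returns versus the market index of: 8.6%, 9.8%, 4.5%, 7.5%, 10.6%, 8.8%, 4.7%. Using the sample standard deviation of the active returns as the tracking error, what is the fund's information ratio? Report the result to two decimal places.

3.27

r̄ = (8.6 + 9.8 + 4.5 + 7.5 + 10.6 + 8.8 + 4.7) / 7 = 54.50 / 7 = 7.7857%
Sample σ = √[Σ(r − r̄)² / 6] = √[34.0686 / 6] = √5.6781 = 2.3829%
IR = r̄ / tracking error = 7.7857 / 2.3829 = 3.2673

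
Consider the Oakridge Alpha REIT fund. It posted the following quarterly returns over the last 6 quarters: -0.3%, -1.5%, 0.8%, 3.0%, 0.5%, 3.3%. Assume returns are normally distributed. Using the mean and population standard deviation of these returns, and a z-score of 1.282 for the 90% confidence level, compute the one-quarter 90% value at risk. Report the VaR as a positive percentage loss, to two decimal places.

1.22

r̄ = (-0.3 − 1.5 + 0.8 + 3 + 0.5 + 3.3) / 6 = 5.80 / 6 = 0.9667%
Σ(r − r̄)² = (-0.3 − 0.9667)² + (-1.5 − 0.9667)² + (0.8 − 0.9667)² + … = 17.5133
population σ = √(17.5133 / 6) = √2.9189 = 1.7085%
VaR = −(r̄ − z·σ) = −(0.9667 − 1.282 × 1.7085) = −(-1.2236) = 1.2236%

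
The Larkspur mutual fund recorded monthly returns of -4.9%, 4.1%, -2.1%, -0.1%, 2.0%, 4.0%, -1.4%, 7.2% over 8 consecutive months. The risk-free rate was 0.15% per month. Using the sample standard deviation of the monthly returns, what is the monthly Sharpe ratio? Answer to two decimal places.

0.24

r̄ = (-4.9 + 4.1 − 2.1 − 0.1 + 2 + 4 − 1.4 + 7.2) / 8 = 1.1000%
Sample σ = √[Σ(r − r̄)² / 7] = √[109.3600 / 7] = √15.6229 = 3.9526%
Sharpe = (r̄ − rf) / σ = (1.1000 − 0.15) / 3.9526 = 0.9500 / 3.9526 = 0.2403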